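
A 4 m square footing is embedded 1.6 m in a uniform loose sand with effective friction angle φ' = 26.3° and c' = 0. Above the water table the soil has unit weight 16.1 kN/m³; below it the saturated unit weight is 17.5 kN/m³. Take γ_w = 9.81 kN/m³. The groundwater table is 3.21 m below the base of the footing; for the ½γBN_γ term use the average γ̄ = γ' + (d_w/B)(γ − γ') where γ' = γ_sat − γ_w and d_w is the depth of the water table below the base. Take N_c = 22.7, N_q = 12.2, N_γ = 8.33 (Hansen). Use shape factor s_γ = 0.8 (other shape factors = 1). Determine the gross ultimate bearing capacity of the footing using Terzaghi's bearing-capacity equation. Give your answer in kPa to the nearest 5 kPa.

q = γ·D_f = 16.1 × 1.6 = 25.76 kPa.
γ' = 7.69 kN/m³; averaging over the depth B below the base, γ̄ = γ' + (d_w/B)(γ − γ') = 14.439 kN/m³.
q·N_q = 25.76 × 12.2 = 314.27 kPa
0.5·γ·B·N_γ·s_γ = 0.5 × 14.439 × 4 × 8.33 × 0.8 = 192.44 kPa
q_ult = 314.27 + 192.44 = 506.72 kPa.

q_ult ≈ 505 kPa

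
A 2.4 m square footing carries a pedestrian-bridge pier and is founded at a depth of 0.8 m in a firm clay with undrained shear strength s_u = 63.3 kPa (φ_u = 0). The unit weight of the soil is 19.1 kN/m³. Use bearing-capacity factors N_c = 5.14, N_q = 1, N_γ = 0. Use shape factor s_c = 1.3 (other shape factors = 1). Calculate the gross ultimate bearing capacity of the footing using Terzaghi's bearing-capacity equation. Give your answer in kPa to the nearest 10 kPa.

q_ult ≈ 440 kPa

Effective surcharge at the founding depth q = γ·D_f = 19.1 × 0.8 = 15.28 kPa.
q_ult = c·N_c·s_c + q·N_q
     = 63.3 × 5.14 × 1.3 + 15.28 × 1
     = 422.97 + 15.28 = 438.25 kPa.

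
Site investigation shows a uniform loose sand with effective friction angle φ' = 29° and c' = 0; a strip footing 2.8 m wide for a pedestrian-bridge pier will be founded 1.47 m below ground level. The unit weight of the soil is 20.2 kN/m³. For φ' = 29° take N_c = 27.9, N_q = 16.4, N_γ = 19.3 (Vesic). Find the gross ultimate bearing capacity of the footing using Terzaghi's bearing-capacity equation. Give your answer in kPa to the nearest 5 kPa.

q = γ·D_f = 20.2 × 1.47 = 29.694 kPa.
q·N_q = 29.694 × 16.4 = 486.98 kPa
0.5·γ·B·N_γ = 0.5 × 20.2 × 2.8 × 19.3 = 545.8 kPa
q_ult = 486.98 + 545.8 = 1032.8 kPa.

q_ult ≈ 1035 kPa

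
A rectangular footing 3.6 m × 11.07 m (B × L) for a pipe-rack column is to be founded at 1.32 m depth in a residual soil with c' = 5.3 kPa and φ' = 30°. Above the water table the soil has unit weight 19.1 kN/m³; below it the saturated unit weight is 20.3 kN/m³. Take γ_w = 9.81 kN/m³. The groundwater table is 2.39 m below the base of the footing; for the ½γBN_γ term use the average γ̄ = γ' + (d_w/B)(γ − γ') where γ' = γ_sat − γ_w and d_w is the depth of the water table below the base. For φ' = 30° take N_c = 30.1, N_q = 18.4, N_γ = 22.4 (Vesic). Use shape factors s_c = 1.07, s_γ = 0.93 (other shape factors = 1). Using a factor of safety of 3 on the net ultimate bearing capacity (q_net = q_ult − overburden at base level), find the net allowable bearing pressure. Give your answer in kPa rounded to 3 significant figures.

q = γ·D_f = 19.1 × 1.32 = 25.212 kPa.
γ' = 10.49 kN/m³; averaging over the depth B below the base, γ̄ = γ' + (d_w/B)(γ − γ') = 16.206 kN/m³.
c·N_c·s_c = 5.3 × 30.1 × 1.07 = 170.7 kPa
q·N_q = 25.212 × 18.4 = 463.9 kPa
0.5·γ·B·N_γ·s_γ = 0.5 × 16.206 × 3.6 × 22.4 × 0.93 = 607.69 kPa
q_ult = 170.7 + 463.9 + 607.69 = 1242.3 kPa.
q_net = 1242.3 − 25.212 = 1217.1 kPa.
q_all(net) = 1217.1 / 3 = 405.69 kPa.

q_all(net) ≈ 406 kPa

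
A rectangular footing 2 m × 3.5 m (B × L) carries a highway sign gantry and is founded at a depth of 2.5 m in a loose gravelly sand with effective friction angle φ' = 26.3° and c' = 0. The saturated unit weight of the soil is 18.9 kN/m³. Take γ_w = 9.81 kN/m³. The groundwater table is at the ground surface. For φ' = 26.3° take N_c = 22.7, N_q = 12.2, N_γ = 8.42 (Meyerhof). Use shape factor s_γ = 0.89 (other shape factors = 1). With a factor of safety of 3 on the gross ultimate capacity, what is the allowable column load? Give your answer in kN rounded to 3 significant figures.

P_all ≈ 806 kN

With the water table at the surface the whole profile is submerged: γ' = 18.9 − 9.81 = 9.09 kN/m³, so q = γ'·D_f = 22.725 kPa; the same γ' applies in the ½γBN_γ term.
q_ult = q·N_q + 0.5·γ·B·N_γ·s_γ
     = 22.725 × 12.2 + 0.5 × 9.09 × 2 × 8.42 × 0.89
     = 277.24 + 68.119 = 345.36 kPa.
Gross allowable pressure q_all = 345.36 / 3 = 115.12 kPa.
Footing area = 7 m², so allowable column load = 115.12 × 7 = 805.85 kN.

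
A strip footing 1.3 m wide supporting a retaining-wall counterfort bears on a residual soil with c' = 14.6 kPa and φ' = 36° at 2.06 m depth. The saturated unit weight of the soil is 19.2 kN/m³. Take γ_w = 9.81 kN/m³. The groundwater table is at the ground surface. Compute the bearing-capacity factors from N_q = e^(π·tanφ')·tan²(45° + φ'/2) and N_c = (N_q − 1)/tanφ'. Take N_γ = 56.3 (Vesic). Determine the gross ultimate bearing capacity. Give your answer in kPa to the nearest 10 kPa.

q_ult ≈ 1810 kPa

tan36° = 0.7265, so N_q = e^(π×0.7265)·tan²(63°) = 9.801 × 3.852 = 37.75.
N_c = (37.75 − 1)/tan36° = 50.59.
Water table at ground surface, so effective unit weight γ' = 19.2 − 9.81 = 9.39 kN/m³ is used throughout; overburden q = 9.39 × 2.06 = 19.343 kPa; the same γ' applies in the ½γBN_γ term.
Cohesion term c·N_c = 14.6 × 50.585 = 738.55 kPa; surcharge term q·N_q = 19.343 × 37.752 = 730.26 kPa; self-weight term 0.5·γ·B·N_γ = 0.5 × 9.39 × 1.3 × 56.3 = 343.63 kPa.
q_ult = 738.55 + 730.26 + 343.63 = 1812.4 kPa.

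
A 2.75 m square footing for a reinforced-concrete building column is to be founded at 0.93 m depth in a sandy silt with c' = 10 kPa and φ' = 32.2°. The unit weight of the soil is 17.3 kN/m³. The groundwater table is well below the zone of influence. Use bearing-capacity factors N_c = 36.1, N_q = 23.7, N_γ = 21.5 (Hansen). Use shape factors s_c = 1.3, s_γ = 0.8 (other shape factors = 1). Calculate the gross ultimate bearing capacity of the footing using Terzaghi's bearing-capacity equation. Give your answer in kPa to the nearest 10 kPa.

q_ult ≈ 1260 kPa

Effective surcharge at the founding depth q = γ·D_f = 17.3 × 0.93 = 16.089 kPa.
q_ult = c·N_c·s_c + q·N_q + 0.5·γ·B·N_γ·s_γ
     = 10 × 36.1 × 1.3 + 16.089 × 23.7 + 0.5 × 17.3 × 2.75 × 21.5 × 0.8
     = 469.3 + 381.31 + 409.15 = 1259.8 kPa.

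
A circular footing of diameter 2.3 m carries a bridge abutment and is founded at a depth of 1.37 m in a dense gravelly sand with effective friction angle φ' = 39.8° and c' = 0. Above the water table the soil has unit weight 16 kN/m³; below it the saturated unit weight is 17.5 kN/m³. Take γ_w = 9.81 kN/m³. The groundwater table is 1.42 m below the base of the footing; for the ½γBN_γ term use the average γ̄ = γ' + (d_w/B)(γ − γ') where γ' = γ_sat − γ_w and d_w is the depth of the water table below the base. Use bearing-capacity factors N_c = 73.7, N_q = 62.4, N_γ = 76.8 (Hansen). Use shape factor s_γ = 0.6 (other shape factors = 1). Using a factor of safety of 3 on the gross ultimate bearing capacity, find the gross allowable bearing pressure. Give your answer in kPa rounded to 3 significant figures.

Overburden at base level: q = 16 × 1.37 = 21.92 kPa.
The water table is 1.42 m below the base (< B = 2.3 m), so the ½γBN_γ term uses γ̄ = γ' + (d_w/B)(γ − γ') = 7.69 + (1.42/2.3)(16 − 7.69) = 12.821 kN/m³.
Surcharge term q·N_q = 21.92 × 62.4 = 1367.8 kPa; self-weight term 0.5·γ·B·N_γ·s_γ = 0.5 × 12.821 × 2.3 × 76.8 × 0.6 = 679.39 kPa.
q_ult = 1367.8 + 679.39 = 2047.2 kPa.
q_all = 2047.2 / 3 = 682.4 kPa.

q_all ≈ 682 kPa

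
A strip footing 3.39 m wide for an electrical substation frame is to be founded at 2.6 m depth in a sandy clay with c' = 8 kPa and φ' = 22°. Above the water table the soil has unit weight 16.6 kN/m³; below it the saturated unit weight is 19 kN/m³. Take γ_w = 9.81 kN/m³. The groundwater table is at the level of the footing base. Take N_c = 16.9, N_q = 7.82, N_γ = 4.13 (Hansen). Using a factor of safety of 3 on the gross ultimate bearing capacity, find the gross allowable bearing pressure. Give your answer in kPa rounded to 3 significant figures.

q_all ≈ 179 kPa

Overburden at base level: q = 16.6 × 2.6 = 43.16 kPa.
Below the base the soil is submerged, so the ½γBN_γ term uses γ' = 19 − 9.81 = 9.19 kN/m³.
Cohesion term c·N_c = 8 × 16.9 = 135.2 kPa; surcharge term q·N_q = 43.16 × 7.82 = 337.51 kPa; self-weight term 0.5·γ·B·N_γ = 0.5 × 9.19 × 3.39 × 4.13 = 64.333 kPa.
q_ult = 135.2 + 337.51 + 64.333 = 537.04 kPa.
q_all = 537.04 / 3 = 179.01 kPa.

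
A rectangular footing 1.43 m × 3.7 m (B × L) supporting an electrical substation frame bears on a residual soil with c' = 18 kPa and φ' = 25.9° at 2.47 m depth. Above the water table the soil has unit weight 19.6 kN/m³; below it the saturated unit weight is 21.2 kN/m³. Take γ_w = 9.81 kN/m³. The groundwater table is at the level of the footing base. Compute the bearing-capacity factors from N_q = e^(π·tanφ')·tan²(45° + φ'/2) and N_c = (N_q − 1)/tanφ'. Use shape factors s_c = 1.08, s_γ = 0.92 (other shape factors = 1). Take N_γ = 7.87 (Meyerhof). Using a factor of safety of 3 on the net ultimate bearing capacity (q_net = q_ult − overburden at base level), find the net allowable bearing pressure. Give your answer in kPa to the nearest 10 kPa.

q_all(net) ≈ 340 kPa

N_q = e^(π·tan25.9°)·tan²(57.95°) = 11.73; N_c = (N_q − 1)/tanφ' = 22.09.
q = γ·D_f = 19.6 × 2.47 = 48.412 kPa.
For the ½γBN_γ term take γ' = 21.2 − 9.81 = 11.39 kN/m³ (soil below base is submerged).
c·N_c·s_c = 18 × 22.094 × 1.08 = 429.52 kPa
q·N_q = 48.412 × 11.728 = 567.8 kPa
0.5·γ·B·N_γ·s_γ = 0.5 × 11.39 × 1.43 × 7.87 × 0.92 = 58.965 kPa
q_ult = 429.52 + 567.8 + 58.965 = 1056.3 kPa.
q_net = 1056.3 − 48.412 = 1007.9 kPa.
q_all(net) = 1007.9 / 3 = 335.96 kPa.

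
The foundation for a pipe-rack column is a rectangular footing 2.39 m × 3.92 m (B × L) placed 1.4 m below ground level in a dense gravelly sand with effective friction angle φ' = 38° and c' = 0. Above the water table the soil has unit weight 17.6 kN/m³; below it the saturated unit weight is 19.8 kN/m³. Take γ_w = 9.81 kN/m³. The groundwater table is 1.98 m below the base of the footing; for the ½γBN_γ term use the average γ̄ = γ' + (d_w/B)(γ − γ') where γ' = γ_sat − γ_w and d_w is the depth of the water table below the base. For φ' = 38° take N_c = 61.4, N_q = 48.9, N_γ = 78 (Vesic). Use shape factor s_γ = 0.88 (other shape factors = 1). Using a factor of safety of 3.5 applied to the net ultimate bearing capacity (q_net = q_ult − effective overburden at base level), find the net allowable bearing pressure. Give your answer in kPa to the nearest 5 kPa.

q_all(net) ≈ 720 kPa

Overburden at base level: q = 17.6 × 1.4 = 24.64 kPa.
The water table is 1.98 m below the base (< B = 2.39 m), so the ½γBN_γ term uses γ̄ = γ' + (d_w/B)(γ − γ') = 9.99 + (1.98/2.39)(17.6 − 9.99) = 16.295 kN/m³.
Surcharge term q·N_q = 24.64 × 48.9 = 1204.9 kPa; self-weight term 0.5·γ·B·N_γ·s_γ = 0.5 × 16.295 × 2.39 × 78 × 0.88 = 1336.6 kPa.
q_ult = 1204.9 + 1336.6 = 2541.5 kPa.
Net ultimate: q_net = 2541.5 − 24.64 = 2516.8 kPa.
q_all(net) = 2516.8 / 3.5 = 719.09 kPa.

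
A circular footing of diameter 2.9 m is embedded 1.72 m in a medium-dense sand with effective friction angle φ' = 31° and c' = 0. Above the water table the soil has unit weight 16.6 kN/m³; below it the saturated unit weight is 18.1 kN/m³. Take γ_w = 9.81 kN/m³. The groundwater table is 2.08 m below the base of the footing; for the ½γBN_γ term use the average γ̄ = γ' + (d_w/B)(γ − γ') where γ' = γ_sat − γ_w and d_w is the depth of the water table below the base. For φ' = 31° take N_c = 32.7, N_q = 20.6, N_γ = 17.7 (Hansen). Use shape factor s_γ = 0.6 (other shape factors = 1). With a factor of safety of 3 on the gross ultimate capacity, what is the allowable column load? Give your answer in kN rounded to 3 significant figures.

Overburden at base level: q = 16.6 × 1.72 = 28.552 kPa.
The water table is 2.08 m below the base (< B = 2.9 m), so the ½γBN_γ term uses γ̄ = γ' + (d_w/B)(γ − γ') = 8.29 + (2.08/2.9)(16.6 − 8.29) = 14.25 kN/m³.
Surcharge term q·N_q = 28.552 × 20.6 = 588.17 kPa; self-weight term 0.5·γ·B·N_γ·s_γ = 0.5 × 14.25 × 2.9 × 17.7 × 0.6 = 219.44 kPa.
q_ult = 588.17 + 219.44 = 807.61 kPa.
Gross allowable pressure q_all = 807.61 / 3 = 269.2 kPa.
Footing area = 6.6052 m², so allowable column load = 269.2 × 6.6052 = 1778.1 kN.

P_all ≈ 1780 kN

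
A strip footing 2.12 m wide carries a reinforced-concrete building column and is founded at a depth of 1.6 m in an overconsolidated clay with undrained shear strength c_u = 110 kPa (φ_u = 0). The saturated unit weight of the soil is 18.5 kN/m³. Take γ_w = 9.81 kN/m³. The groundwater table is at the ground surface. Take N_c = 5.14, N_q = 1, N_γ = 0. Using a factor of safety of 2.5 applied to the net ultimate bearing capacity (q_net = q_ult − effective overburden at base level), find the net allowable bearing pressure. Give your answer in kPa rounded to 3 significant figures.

q_all(net) ≈ 226 kPa

Water table at ground surface, so effective unit weight γ' = 18.5 − 9.81 = 8.69 kN/m³ is used throughout; overburden q = 8.69 × 1.6 = 13.904 kPa.
Cohesion term c·N_c = 110 × 5.14 = 565.4 kPa; surcharge term q·N_q = 13.904 × 1 = 13.904 kPa.
q_ult = 565.4 + 13.904 = 579.3 kPa.
Net ultimate: q_net = 579.3 − 13.904 = 565.4 kPa.
q_all(net) = 565.4 / 2.5 = 226.16 kPa.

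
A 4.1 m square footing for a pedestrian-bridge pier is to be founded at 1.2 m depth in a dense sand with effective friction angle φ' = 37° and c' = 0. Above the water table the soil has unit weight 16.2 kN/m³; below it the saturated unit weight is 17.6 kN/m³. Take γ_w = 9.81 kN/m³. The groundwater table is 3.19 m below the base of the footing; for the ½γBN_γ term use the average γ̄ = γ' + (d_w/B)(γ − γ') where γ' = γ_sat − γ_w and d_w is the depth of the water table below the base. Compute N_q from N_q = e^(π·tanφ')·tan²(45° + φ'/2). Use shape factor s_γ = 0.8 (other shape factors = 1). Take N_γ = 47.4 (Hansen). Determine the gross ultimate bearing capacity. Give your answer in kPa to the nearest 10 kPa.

tan37° = 0.7536, so N_q = e^(π×0.7536)·tan²(63.5°) = 10.669 × 4.023 = 42.92.
q = γ·D_f = 16.2 × 1.2 = 19.44 kPa.
γ' = 7.79 kN/m³; averaging over the depth B below the base, γ̄ = γ' + (d_w/B)(γ − γ') = 14.333 kN/m³.
q·N_q = 19.44 × 42.92 = 834.36 kPa
0.5·γ·B·N_γ·s_γ = 0.5 × 14.333 × 4.1 × 47.4 × 0.8 = 1114.2 kPa
q_ult = 834.36 + 1114.2 = 1948.6 kPa.

q_ult ≈ 1950 kPa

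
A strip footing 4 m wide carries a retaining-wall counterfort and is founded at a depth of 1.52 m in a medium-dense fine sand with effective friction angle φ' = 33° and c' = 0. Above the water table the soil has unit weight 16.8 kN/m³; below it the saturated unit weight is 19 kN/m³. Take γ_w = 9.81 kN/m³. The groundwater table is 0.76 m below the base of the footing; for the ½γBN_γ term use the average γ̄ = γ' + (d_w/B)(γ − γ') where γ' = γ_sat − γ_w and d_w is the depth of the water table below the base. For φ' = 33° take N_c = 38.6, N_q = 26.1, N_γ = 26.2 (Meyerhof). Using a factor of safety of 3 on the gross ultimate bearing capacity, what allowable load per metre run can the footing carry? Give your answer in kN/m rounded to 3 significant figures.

≈ 1630 kN/m

q = γ·D_f = 16.8 × 1.52 = 25.536 kPa.
γ' = 9.19 kN/m³; averaging over the depth B below the base, γ̄ = γ' + (d_w/B)(γ − γ') = 10.636 kN/m³.
q·N_q = 25.536 × 26.1 = 666.49 kPa
0.5·γ·B·N_γ = 0.5 × 10.636 × 4 × 26.2 = 557.32 kPa
q_ult = 666.49 + 557.32 = 1223.8 kPa.
Gross allowable pressure q_all = 1223.8 / 3 = 407.94 kPa.
Allowable wall load = q_all × B = 407.94 × 4 = 1631.7 kN per metre run.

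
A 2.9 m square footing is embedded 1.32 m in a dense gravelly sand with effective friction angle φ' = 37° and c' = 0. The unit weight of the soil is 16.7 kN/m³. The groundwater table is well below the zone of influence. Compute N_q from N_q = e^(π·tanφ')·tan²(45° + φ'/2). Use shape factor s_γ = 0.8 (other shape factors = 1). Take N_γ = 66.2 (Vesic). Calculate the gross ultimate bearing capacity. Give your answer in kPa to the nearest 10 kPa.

q_ult ≈ 2230 kPa

tan37° = 0.7536, so N_q = e^(π×0.7536)·tan²(63.5°) = 10.669 × 4.023 = 42.92.
q = γ·D_f = 16.7 × 1.32 = 22.044 kPa.
q·N_q = 22.044 × 42.92 = 946.13 kPa
0.5·γ·B·N_γ·s_γ = 0.5 × 16.7 × 2.9 × 66.2 × 0.8 = 1282.4 kPa
q_ult = 946.13 + 1282.4 = 2228.6 kPa.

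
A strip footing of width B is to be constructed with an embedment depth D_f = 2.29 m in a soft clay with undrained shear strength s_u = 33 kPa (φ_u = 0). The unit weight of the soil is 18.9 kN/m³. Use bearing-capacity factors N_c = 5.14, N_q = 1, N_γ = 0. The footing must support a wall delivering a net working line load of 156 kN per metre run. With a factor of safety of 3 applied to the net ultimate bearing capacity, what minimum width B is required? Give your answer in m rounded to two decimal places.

Overburden at base level: q = 18.9 × 2.29 = 43.281 kPa.
Cohesion term c·N_c = 33 × 5.14 = 169.62 kPa; surcharge term q·N_q = 43.281 × 1 = 43.281 kPa.
q_ult = 169.62 + 43.281 = 212.9 kPa.
For φ = 0 the ½γBN_γ term vanishes, so q_ult is independent of B. q_net = 212.9 − 43.281 = 169.62 kPa; q_all(net) = 169.62/3 = 56.54 kPa.
Required width B = w / q_all(net) = 156 / 56.54 = 2.759 m.

B = 2.76 m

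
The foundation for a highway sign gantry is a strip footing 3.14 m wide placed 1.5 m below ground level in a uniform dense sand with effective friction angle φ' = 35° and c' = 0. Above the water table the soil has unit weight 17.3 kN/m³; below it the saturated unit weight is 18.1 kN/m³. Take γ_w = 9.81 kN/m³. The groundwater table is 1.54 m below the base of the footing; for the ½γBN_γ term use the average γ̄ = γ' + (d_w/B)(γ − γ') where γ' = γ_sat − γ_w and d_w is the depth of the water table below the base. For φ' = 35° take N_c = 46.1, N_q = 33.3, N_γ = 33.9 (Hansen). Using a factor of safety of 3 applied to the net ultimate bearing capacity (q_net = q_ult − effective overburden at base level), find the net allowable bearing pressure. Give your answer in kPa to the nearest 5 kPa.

q_all(net) ≈ 505 kPa

Overburden at base level: q = 17.3 × 1.5 = 25.95 kPa.
The water table is 1.54 m below the base (< B = 3.14 m), so the ½γBN_γ term uses γ̄ = γ' + (d_w/B)(γ − γ') = 8.29 + (1.54/3.14)(17.3 − 8.29) = 12.709 kN/m³.
Surcharge term q·N_q = 25.95 × 33.3 = 864.13 kPa; self-weight term 0.5·γ·B·N_γ = 0.5 × 12.709 × 3.14 × 33.9 = 676.41 kPa.
q_ult = 864.13 + 676.41 = 1540.5 kPa.
Net ultimate: q_net = 1540.5 − 25.95 = 1514.6 kPa.
q_all(net) = 1514.6 / 3 = 504.86 kPa.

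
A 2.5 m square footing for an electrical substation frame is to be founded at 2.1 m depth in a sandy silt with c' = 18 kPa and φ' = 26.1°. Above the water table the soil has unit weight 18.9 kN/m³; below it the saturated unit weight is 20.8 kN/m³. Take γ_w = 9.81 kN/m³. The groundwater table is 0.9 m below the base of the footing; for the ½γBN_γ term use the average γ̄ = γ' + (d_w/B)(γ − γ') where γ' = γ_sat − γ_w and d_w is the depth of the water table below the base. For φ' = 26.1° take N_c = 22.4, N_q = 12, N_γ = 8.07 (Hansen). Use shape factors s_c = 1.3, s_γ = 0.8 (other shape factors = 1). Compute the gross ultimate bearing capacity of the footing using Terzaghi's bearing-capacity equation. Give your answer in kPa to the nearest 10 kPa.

q = γ·D_f = 18.9 × 2.1 = 39.69 kPa.
γ' = 10.99 kN/m³; averaging over the depth B below the base, γ̄ = γ' + (d_w/B)(γ − γ') = 13.838 kN/m³.
c·N_c·s_c = 18 × 22.4 × 1.3 = 524.16 kPa
q·N_q = 39.69 × 12 = 476.28 kPa
0.5·γ·B·N_γ·s_γ = 0.5 × 13.838 × 2.5 × 8.07 × 0.8 = 111.67 kPa
q_ult = 524.16 + 476.28 + 111.67 = 1112.1 kPa.

q_ult ≈ 1110 kPa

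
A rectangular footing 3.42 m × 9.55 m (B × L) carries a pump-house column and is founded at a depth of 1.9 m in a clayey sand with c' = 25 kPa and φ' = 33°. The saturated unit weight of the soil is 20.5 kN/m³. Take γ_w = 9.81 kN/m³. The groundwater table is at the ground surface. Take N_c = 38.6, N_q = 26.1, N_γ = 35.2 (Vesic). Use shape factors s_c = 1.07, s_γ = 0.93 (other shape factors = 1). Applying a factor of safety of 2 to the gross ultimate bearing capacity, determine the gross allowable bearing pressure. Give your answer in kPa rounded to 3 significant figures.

q_all ≈ 1080 kPa

Water table at ground surface, so effective unit weight γ' = 20.5 − 9.81 = 10.69 kN/m³ is used throughout; overburden q = 10.69 × 1.9 = 20.311 kPa; the same γ' applies in the ½γBN_γ term.
Cohesion term c·N_c·s_c = 25 × 38.6 × 1.07 = 1032.5 kPa; surcharge term q·N_q = 20.311 × 26.1 = 530.12 kPa; self-weight term 0.5·γ·B·N_γ·s_γ = 0.5 × 10.69 × 3.42 × 35.2 × 0.93 = 598.41 kPa.
q_ult = 1032.5 + 530.12 + 598.41 = 2161.1 kPa.
q_all = q_ult / FS = 2161.1 / 2 = 1080.5 kPa.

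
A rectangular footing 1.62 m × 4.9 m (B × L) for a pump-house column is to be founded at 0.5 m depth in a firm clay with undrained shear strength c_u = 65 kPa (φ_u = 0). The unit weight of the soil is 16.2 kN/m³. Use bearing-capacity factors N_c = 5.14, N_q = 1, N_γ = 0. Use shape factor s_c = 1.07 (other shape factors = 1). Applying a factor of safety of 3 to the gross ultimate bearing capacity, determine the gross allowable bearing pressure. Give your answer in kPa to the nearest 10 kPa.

q_all ≈ 120 kPa

q = γ·D_f = 16.2 × 0.5 = 8.1 kPa.
c·N_c·s_c = 65 × 5.14 × 1.07 = 357.49 kPa
q·N_q = 8.1 × 1 = 8.1 kPa
q_ult = 357.49 + 8.1 = 365.59 kPa.
q_all = q_ult / FS = 365.59 / 3 = 121.86 kPa.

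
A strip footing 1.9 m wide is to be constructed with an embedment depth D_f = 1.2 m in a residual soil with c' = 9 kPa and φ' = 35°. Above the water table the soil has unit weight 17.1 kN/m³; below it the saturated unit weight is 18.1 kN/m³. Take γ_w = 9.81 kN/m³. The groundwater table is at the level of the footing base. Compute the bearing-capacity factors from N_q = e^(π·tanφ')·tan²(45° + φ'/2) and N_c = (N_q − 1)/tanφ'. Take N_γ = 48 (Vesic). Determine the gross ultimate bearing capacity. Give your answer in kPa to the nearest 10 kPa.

tan35° = 0.7002, so N_q = e^(π×0.7002)·tan²(62.5°) = 9.023 × 3.69 = 33.3.
N_c = (33.3 − 1)/tan35° = 46.12.
Effective surcharge at the founding depth q = γ·D_f = 17.1 × 1.2 = 20.52 kPa.
The water table coincides with the base, so in the self-weight term γ → γ' = 8.29 kN/m³.
q_ult = c·N_c + q·N_q + 0.5·γ·B·N_γ
     = 9 × 46.124 + 20.52 × 33.296 + 0.5 × 8.29 × 1.9 × 48
     = 415.11 + 683.24 + 378.02 = 1476.4 kPa.

q_ult ≈ 1480 kPa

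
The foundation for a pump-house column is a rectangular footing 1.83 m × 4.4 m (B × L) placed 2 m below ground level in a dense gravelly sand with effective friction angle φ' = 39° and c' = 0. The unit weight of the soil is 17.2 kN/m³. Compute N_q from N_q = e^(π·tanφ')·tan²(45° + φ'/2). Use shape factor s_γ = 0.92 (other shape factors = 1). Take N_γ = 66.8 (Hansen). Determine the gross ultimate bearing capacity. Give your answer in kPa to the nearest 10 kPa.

q_ult ≈ 2890 kPa

tan39° = 0.8098, so N_q = e^(π×0.8098)·tan²(64.5°) = 12.731 × 4.395 = 55.96.
Overburden at base level: q = 17.2 × 2 = 34.4 kPa.
Surcharge term q·N_q = 34.4 × 55.957 = 1924.9 kPa; self-weight term 0.5·γ·B·N_γ·s_γ = 0.5 × 17.2 × 1.83 × 66.8 × 0.92 = 967.19 kPa.
q_ult = 1924.9 + 967.19 = 2892.1 kPa.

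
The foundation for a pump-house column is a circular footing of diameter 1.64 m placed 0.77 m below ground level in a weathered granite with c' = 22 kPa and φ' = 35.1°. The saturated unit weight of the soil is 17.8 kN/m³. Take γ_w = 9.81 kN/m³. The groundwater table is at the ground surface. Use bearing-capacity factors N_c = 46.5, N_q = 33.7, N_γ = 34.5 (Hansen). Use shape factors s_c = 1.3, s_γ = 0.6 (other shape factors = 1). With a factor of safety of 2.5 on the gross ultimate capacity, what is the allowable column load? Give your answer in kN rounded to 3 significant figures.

Water table at ground surface, so effective unit weight γ' = 17.8 − 9.81 = 7.99 kN/m³ is used throughout; overburden q = 7.99 × 0.77 = 6.1523 kPa; the same γ' applies in the ½γBN_γ term.
Cohesion term c·N_c·s_c = 22 × 46.5 × 1.3 = 1329.9 kPa; surcharge term q·N_q = 6.1523 × 33.7 = 207.33 kPa; self-weight term 0.5·γ·B·N_γ·s_γ = 0.5 × 7.99 × 1.64 × 34.5 × 0.6 = 135.62 kPa.
q_ult = 1329.9 + 207.33 + 135.62 = 1672.9 kPa.
Gross allowable pressure q_all = 1672.9 / 2.5 = 669.14 kPa.
Footing area = 2.1124 m², so allowable column load = 669.14 × 2.1124 = 1413.5 kN.

P_all ≈ 1410 kN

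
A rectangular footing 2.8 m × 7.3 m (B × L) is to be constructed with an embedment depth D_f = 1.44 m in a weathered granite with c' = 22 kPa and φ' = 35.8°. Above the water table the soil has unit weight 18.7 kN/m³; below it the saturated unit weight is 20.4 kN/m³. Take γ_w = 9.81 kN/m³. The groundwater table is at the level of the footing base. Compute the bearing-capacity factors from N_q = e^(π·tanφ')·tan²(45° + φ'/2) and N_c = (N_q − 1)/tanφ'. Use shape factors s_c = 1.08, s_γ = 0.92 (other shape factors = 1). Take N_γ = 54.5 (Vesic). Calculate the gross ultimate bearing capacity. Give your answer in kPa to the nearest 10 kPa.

tan35.8° = 0.7212, so N_q = e^(π×0.7212)·tan²(62.9°) = 9.639 × 3.819 = 36.81.
N_c = (36.81 − 1)/tan35.8° = 49.65.
q = γ·D_f = 18.7 × 1.44 = 26.928 kPa.
For the ½γBN_γ term take γ' = 20.4 − 9.81 = 10.59 kN/m³ (soil below base is submerged).
c·N_c·s_c = 22 × 49.649 × 1.08 = 1179.7 kPa
q·N_q = 26.928 × 36.808 = 991.17 kPa
0.5·γ·B·N_γ·s_γ = 0.5 × 10.59 × 2.8 × 54.5 × 0.92 = 743.38 kPa
q_ult = 1179.7 + 991.17 + 743.38 = 2914.2 kPa.

q_ult ≈ 2910 kPa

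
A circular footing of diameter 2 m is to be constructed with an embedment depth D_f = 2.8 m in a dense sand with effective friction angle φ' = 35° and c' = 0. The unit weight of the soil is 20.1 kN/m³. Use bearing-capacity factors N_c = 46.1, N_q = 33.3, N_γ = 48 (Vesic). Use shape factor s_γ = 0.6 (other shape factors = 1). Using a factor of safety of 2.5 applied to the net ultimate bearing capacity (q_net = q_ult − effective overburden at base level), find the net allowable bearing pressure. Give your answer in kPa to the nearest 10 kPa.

Overburden at base level: q = 20.1 × 2.8 = 56.28 kPa.
Surcharge term q·N_q = 56.28 × 33.3 = 1874.1 kPa; self-weight term 0.5·γ·B·N_γ·s_γ = 0.5 × 20.1 × 2 × 48 × 0.6 = 578.88 kPa.
q_ult = 1874.1 + 578.88 = 2453 kPa.
Net ultimate: q_net = 2453 − 56.28 = 2396.7 kPa.
q_all(net) = 2396.7 / 2.5 = 958.69 kPa.

q_all(net) ≈ 960 kPa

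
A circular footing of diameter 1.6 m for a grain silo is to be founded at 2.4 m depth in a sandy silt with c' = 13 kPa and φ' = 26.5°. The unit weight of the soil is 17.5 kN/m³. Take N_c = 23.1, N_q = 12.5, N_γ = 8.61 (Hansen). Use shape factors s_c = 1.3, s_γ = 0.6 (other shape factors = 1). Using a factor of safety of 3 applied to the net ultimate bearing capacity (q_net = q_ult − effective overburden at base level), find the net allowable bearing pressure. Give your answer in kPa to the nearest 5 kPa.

q = γ·D_f = 17.5 × 2.4 = 42 kPa.
c·N_c·s_c = 13 × 23.1 × 1.3 = 390.39 kPa
q·N_q = 42 × 12.5 = 525 kPa
0.5·γ·B·N_γ·s_γ = 0.5 × 17.5 × 1.6 × 8.61 × 0.6 = 72.324 kPa
q_ult = 390.39 + 525 + 72.324 = 987.71 kPa.
Net ultimate: q_net = 987.71 − 42 = 945.71 kPa.
q_all(net) = 945.71 / 3 = 315.24 kPa.

q_all(net) ≈ 315 kPa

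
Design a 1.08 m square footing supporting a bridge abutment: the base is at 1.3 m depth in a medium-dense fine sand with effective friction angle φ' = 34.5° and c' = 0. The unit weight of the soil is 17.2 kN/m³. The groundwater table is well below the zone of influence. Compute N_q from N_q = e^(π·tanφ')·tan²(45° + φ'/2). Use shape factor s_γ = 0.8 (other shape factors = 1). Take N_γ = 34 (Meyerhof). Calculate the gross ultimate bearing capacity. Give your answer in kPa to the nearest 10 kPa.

q_ult ≈ 950 kPa

tan34.5° = 0.6873, so N_q = e^(π×0.6873)·tan²(62.25°) = 8.664 × 3.613 = 31.3.
Effective surcharge at the founding depth q = γ·D_f = 17.2 × 1.3 = 22.36 kPa.
q_ult = q·N_q + 0.5·γ·B·N_γ·s_γ
     = 22.36 × 31.299 + 0.5 × 17.2 × 1.08 × 34 × 0.8
     = 699.85 + 252.63 = 952.48 kPa.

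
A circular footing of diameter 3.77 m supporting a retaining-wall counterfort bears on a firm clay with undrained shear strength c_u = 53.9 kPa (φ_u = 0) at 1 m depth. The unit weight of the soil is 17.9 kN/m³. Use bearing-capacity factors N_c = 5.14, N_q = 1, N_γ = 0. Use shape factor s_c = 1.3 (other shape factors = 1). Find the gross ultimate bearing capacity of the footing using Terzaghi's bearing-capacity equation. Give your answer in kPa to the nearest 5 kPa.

q_ult ≈ 380 kPa

Overburden at base level: q = 17.9 × 1 = 17.9 kPa.
Cohesion term c·N_c·s_c = 53.9 × 5.14 × 1.3 = 360.16 kPa; surcharge term q·N_q = 17.9 × 1 = 17.9 kPa.
q_ult = 360.16 + 17.9 = 378.06 kPa.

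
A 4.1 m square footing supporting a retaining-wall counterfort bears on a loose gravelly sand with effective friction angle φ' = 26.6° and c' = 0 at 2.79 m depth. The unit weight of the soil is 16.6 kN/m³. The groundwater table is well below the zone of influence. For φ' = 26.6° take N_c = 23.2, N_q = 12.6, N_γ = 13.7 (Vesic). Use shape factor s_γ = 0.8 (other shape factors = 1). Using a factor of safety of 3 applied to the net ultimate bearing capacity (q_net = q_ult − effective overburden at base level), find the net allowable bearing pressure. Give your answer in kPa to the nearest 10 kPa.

Overburden at base level: q = 16.6 × 2.79 = 46.314 kPa.
Surcharge term q·N_q = 46.314 × 12.6 = 583.56 kPa; self-weight term 0.5·γ·B·N_γ·s_γ = 0.5 × 16.6 × 4.1 × 13.7 × 0.8 = 372.97 kPa.
q_ult = 583.56 + 372.97 = 956.53 kPa.
Net ultimate: q_net = 956.53 − 46.314 = 910.21 kPa.
q_all(net) = 910.21 / 3 = 303.4 kPa.

q_all(net) ≈ 300 kPa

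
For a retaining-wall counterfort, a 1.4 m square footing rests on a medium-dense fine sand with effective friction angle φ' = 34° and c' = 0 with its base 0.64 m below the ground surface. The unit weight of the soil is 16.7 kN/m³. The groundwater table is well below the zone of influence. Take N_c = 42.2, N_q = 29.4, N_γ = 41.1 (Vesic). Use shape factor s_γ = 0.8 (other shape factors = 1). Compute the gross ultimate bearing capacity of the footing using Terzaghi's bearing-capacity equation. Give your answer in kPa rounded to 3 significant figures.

q = γ·D_f = 16.7 × 0.64 = 10.688 kPa.
q·N_q = 10.688 × 29.4 = 314.23 kPa
0.5·γ·B·N_γ·s_γ = 0.5 × 16.7 × 1.4 × 41.1 × 0.8 = 384.37 kPa
q_ult = 314.23 + 384.37 = 698.59 kPa.

q_ult ≈ 699 kPa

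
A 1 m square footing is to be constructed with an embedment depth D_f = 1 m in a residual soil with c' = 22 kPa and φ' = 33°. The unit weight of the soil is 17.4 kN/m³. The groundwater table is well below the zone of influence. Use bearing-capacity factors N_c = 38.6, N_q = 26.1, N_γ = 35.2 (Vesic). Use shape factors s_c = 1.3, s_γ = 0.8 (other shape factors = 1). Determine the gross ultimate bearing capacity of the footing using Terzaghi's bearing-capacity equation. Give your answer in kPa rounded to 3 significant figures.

q = γ·D_f = 17.4 × 1 = 17.4 kPa.
c·N_c·s_c = 22 × 38.6 × 1.3 = 1104 kPa
q·N_q = 17.4 × 26.1 = 454.14 kPa
0.5·γ·B·N_γ·s_γ = 0.5 × 17.4 × 1 × 35.2 × 0.8 = 244.99 kPa
q_ult = 1104 + 454.14 + 244.99 = 1803.1 kPa.

q_ult ≈ 1800 kPa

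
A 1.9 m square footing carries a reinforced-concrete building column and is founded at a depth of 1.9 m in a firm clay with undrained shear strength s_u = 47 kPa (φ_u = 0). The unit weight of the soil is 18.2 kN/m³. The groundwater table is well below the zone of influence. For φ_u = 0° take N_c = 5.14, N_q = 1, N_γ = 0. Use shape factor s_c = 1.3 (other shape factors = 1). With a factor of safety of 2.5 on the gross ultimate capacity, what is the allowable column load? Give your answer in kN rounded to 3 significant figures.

P_all ≈ 503 kN

Effective surcharge at the founding depth q = γ·D_f = 18.2 × 1.9 = 34.58 kPa.
q_ult = c·N_c·s_c + q·N_q
     = 47 × 5.14 × 1.3 + 34.58 × 1
     = 314.05 + 34.58 = 348.63 kPa.
Gross allowable pressure q_all = 348.63 / 2.5 = 139.45 kPa.
Footing area = 3.61 m², so allowable column load = 139.45 × 3.61 = 503.43 kN.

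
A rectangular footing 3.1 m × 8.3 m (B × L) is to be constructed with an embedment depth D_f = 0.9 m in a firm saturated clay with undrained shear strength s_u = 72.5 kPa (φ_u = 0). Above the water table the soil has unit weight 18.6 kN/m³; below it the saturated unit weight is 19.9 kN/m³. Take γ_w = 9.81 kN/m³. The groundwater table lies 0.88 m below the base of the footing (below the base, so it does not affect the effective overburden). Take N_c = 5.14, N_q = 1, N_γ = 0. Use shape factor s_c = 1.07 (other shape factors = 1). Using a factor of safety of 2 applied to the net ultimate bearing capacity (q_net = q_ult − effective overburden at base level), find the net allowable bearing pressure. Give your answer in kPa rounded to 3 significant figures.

q_all(net) ≈ 199 kPa

Overburden at base level: q = 18.6 × 0.9 = 16.74 kPa.
Cohesion term c·N_c·s_c = 72.5 × 5.14 × 1.07 = 398.74 kPa; surcharge term q·N_q = 16.74 × 1 = 16.74 kPa.
q_ult = 398.74 + 16.74 = 415.48 kPa.
Net ultimate: q_net = 415.48 − 16.74 = 398.74 kPa.
q_all(net) = 398.74 / 2 = 199.37 kPa.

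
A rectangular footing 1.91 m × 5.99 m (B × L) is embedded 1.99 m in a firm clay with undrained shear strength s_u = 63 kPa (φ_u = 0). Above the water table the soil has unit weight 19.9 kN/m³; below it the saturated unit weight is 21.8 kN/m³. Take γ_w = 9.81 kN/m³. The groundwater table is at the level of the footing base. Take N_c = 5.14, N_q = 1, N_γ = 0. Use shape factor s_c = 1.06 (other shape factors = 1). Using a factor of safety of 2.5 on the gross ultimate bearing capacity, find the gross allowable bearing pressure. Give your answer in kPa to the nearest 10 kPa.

q_all ≈ 150 kPa

Effective surcharge at the founding depth q = γ·D_f = 19.9 × 1.99 = 39.601 kPa.
q_ult = c·N_c·s_c + q·N_q
     = 63 × 5.14 × 1.06 + 39.601 × 1
     = 343.25 + 39.601 = 382.85 kPa.
q_all = 382.85 / 2.5 = 153.14 kPa.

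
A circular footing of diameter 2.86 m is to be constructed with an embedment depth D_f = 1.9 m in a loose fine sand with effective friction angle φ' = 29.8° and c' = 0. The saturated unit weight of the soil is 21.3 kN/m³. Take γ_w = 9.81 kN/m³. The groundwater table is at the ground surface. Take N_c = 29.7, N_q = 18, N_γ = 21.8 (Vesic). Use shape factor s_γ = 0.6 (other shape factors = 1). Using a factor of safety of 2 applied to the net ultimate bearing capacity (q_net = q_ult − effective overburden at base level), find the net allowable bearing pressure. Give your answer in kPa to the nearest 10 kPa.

q_all(net) ≈ 290 kPa

With the water table at the surface the whole profile is submerged: γ' = 21.3 − 9.81 = 11.49 kN/m³, so q = γ'·D_f = 21.831 kPa; the same γ' applies in the ½γBN_γ term.
q_ult = q·N_q + 0.5·γ·B·N_γ·s_γ
     = 21.831 × 18 + 0.5 × 11.49 × 2.86 × 21.8 × 0.6
     = 392.96 + 214.91 = 607.87 kPa.
Net ultimate: q_net = 607.87 − 21.831 = 586.04 kPa.
q_all(net) = 586.04 / 2 = 293.02 kPa.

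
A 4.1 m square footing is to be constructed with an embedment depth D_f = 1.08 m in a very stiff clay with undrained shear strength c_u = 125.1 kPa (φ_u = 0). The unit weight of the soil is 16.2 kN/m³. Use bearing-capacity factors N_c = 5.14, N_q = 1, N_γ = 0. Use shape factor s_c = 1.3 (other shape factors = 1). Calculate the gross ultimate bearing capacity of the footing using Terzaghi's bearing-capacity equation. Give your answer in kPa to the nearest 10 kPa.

Effective surcharge at the founding depth q = γ·D_f = 16.2 × 1.08 = 17.496 kPa.
q_ult = c·N_c·s_c + q·N_q
     = 125.1 × 5.14 × 1.3 + 17.496 × 1
     = 835.92 + 17.496 = 853.41 kPa.

q_ult ≈ 850 kPa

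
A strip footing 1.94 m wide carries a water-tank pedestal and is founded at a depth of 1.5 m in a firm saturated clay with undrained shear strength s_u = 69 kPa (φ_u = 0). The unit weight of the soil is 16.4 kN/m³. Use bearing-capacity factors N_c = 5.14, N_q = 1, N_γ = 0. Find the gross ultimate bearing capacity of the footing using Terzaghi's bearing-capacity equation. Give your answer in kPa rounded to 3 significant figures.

Overburden at base level: q = 16.4 × 1.5 = 24.6 kPa.
Cohesion term c·N_c = 69 × 5.14 = 354.66 kPa; surcharge term q·N_q = 24.6 × 1 = 24.6 kPa.
q_ult = 354.66 + 24.6 = 379.26 kPa.

q_ult ≈ 379 kPa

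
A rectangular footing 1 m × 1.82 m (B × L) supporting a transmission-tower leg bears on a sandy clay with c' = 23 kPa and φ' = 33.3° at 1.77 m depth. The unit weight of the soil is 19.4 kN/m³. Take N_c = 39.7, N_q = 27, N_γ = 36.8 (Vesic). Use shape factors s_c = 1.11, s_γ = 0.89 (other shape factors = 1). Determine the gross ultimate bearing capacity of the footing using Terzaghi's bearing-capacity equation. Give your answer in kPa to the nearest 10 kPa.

q_ult ≈ 2260 kPa

q = γ·D_f = 19.4 × 1.77 = 34.338 kPa.
c·N_c·s_c = 23 × 39.7 × 1.11 = 1013.5 kPa
q·N_q = 34.338 × 27 = 927.13 kPa
0.5·γ·B·N_γ·s_γ = 0.5 × 19.4 × 1 × 36.8 × 0.89 = 317.69 kPa
q_ult = 1013.5 + 927.13 + 317.69 = 2258.4 kPa.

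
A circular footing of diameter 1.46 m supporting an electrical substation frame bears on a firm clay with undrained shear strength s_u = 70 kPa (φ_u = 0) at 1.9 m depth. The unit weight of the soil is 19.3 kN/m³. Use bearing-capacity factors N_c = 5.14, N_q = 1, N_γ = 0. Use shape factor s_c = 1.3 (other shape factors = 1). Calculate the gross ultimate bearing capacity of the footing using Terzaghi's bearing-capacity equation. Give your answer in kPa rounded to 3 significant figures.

Effective surcharge at the founding depth q = γ·D_f = 19.3 × 1.9 = 36.67 kPa.
q_ult = c·N_c·s_c + q·N_q
     = 70 × 5.14 × 1.3 + 36.67 × 1
     = 467.74 + 36.67 = 504.41 kPa.

q_ult ≈ 504 kPa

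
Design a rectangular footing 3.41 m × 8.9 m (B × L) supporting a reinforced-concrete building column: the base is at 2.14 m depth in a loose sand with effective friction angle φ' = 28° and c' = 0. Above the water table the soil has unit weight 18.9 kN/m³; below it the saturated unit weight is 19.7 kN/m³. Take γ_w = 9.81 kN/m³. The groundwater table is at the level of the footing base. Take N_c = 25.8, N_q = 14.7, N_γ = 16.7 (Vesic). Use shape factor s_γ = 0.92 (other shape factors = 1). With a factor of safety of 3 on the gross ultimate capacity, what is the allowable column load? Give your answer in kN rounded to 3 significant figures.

P_all ≈ 8640 kN

Overburden at base level: q = 18.9 × 2.14 = 40.446 kPa.
Below the base the soil is submerged, so the ½γBN_γ term uses γ' = 19.7 − 9.81 = 9.89 kN/m³.
Surcharge term q·N_q = 40.446 × 14.7 = 594.56 kPa; self-weight term 0.5·γ·B·N_γ·s_γ = 0.5 × 9.89 × 3.41 × 16.7 × 0.92 = 259.07 kPa.
q_ult = 594.56 + 259.07 = 853.63 kPa.
Gross allowable pressure q_all = 853.63 / 3 = 284.54 kPa.
Footing area = 30.349 m², so allowable column load = 284.54 × 30.349 = 8635.6 kN.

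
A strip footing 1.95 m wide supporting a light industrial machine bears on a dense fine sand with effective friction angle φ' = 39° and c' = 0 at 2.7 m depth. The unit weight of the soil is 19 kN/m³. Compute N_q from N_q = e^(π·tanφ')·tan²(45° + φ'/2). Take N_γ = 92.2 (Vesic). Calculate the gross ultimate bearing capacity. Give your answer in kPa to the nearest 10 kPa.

q_ult ≈ 4580 kPa

tan39° = 0.8098, so N_q = e^(π×0.8098)·tan²(64.5°) = 12.731 × 4.395 = 55.96.
Effective surcharge at the founding depth q = γ·D_f = 19 × 2.7 = 51.3 kPa.
q_ult = q·N_q + 0.5·γ·B·N_γ
     = 51.3 × 55.957 + 0.5 × 19 × 1.95 × 92.2
     = 2870.6 + 1708 = 4578.6 kPa.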